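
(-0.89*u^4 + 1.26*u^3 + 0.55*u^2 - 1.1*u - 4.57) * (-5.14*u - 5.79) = 4.5746*u^5 - 1.3233*u^4 - 10.1224*u^3 + 2.4695*u^2 + 29.8588*u + 26.4603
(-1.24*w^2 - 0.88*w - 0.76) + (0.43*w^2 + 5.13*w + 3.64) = -0.81*w^2 + 4.25*w + 2.88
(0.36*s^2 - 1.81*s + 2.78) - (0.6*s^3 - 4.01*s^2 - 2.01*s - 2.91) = -0.6*s^3 + 4.37*s^2 + 0.2*s + 5.69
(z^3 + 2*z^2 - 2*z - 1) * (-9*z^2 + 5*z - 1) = -9*z^5 - 13*z^4 + 27*z^3 - 3*z^2 - 3*z + 1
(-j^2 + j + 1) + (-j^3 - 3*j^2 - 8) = -j^3 - 4*j^2 + j - 7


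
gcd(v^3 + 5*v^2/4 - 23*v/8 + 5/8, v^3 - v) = v - 1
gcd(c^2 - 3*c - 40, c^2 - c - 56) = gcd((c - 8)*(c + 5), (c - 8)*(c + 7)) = c - 8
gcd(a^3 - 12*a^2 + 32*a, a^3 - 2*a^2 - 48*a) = a^2 - 8*a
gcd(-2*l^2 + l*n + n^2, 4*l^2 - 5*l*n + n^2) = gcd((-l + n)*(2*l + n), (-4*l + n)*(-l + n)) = l - n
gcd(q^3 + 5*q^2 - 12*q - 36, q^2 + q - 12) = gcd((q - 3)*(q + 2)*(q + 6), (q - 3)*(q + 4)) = q - 3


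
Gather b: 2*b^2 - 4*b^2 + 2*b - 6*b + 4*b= -2*b^2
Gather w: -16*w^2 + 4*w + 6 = -16*w^2 + 4*w + 6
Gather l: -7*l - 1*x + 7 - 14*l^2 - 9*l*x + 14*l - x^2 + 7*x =-14*l^2 + l*(7 - 9*x) - x^2 + 6*x + 7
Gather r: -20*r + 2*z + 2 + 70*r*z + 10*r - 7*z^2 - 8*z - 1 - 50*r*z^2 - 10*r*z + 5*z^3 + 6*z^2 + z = r*(-50*z^2 + 60*z - 10) + 5*z^3 - z^2 - 5*z + 1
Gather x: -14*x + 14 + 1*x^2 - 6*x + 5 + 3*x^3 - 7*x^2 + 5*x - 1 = 3*x^3 - 6*x^2 - 15*x + 18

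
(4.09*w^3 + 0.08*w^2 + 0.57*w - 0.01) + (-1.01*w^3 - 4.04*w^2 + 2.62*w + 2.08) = 3.08*w^3 - 3.96*w^2 + 3.19*w + 2.07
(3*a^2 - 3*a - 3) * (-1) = -3*a^2 + 3*a + 3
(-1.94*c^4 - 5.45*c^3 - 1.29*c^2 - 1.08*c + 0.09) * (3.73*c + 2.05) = -7.2362*c^5 - 24.3055*c^4 - 15.9842*c^3 - 6.6729*c^2 - 1.8783*c + 0.1845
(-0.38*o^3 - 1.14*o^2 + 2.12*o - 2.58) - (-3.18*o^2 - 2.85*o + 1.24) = -0.38*o^3 + 2.04*o^2 + 4.97*o - 3.82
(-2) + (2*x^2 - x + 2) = 2*x^2 - x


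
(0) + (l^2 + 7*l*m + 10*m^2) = l^2 + 7*l*m + 10*m^2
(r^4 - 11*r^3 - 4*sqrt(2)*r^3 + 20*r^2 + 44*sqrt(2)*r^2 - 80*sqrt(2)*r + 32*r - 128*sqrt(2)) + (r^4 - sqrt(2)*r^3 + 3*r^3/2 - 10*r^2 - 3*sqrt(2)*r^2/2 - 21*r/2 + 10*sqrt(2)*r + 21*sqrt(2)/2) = 2*r^4 - 19*r^3/2 - 5*sqrt(2)*r^3 + 10*r^2 + 85*sqrt(2)*r^2/2 - 70*sqrt(2)*r + 43*r/2 - 235*sqrt(2)/2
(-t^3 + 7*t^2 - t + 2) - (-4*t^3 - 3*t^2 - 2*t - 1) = 3*t^3 + 10*t^2 + t + 3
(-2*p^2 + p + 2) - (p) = 2 - 2*p^2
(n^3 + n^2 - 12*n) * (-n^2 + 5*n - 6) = -n^5 + 4*n^4 + 11*n^3 - 66*n^2 + 72*n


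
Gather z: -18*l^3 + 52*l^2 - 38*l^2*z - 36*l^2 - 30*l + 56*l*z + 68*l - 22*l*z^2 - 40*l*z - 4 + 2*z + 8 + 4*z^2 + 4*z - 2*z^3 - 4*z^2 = -18*l^3 + 16*l^2 - 22*l*z^2 + 38*l - 2*z^3 + z*(-38*l^2 + 16*l + 6) + 4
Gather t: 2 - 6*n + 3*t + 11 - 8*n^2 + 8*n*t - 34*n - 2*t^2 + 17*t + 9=-8*n^2 - 40*n - 2*t^2 + t*(8*n + 20) + 22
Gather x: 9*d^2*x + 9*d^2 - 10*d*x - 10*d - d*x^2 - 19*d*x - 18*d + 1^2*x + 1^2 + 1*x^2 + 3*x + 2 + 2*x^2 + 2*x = 9*d^2 - 28*d + x^2*(3 - d) + x*(9*d^2 - 29*d + 6) + 3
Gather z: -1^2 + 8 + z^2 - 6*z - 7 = z^2 - 6*z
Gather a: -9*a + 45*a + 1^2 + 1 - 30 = 36*a - 28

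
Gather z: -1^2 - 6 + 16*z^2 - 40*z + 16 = 16*z^2 - 40*z + 9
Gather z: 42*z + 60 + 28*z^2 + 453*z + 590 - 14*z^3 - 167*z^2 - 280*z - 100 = -14*z^3 - 139*z^2 + 215*z + 550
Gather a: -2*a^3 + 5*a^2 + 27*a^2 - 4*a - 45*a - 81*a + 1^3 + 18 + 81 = -2*a^3 + 32*a^2 - 130*a + 100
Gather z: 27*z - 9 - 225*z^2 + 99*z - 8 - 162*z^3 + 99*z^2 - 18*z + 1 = -162*z^3 - 126*z^2 + 108*z - 16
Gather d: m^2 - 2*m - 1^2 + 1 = m^2 - 2*m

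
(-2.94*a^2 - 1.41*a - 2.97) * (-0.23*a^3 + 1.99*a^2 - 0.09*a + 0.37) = 0.6762*a^5 - 5.5263*a^4 - 1.8582*a^3 - 6.8712*a^2 - 0.2544*a - 1.0989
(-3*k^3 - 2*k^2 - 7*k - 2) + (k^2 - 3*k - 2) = -3*k^3 - k^2 - 10*k - 4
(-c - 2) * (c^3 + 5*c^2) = -c^4 - 7*c^3 - 10*c^2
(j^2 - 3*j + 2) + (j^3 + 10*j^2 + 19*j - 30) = j^3 + 11*j^2 + 16*j - 28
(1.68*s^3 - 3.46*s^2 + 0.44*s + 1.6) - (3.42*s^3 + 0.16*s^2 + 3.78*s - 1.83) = -1.74*s^3 - 3.62*s^2 - 3.34*s + 3.43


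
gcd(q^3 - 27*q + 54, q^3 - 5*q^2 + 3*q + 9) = q^2 - 6*q + 9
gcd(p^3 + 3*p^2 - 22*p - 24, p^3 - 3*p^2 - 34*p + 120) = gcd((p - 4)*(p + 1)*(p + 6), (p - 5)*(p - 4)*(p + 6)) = p^2 + 2*p - 24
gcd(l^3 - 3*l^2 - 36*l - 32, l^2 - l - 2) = l + 1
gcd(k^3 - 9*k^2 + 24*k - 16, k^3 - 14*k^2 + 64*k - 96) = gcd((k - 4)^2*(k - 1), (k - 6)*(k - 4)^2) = k^2 - 8*k + 16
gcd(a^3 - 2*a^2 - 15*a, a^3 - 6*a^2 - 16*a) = a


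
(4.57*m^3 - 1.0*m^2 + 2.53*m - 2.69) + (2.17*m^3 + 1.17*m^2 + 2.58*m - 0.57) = 6.74*m^3 + 0.17*m^2 + 5.11*m - 3.26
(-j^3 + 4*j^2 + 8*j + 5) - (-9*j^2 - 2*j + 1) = -j^3 + 13*j^2 + 10*j + 4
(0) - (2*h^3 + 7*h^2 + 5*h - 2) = -2*h^3 - 7*h^2 - 5*h + 2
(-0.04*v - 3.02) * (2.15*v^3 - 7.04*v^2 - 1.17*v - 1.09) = -0.086*v^4 - 6.2114*v^3 + 21.3076*v^2 + 3.577*v + 3.2918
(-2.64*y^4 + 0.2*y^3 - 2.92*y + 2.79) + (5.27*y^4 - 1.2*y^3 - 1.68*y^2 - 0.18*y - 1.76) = 2.63*y^4 - 1.0*y^3 - 1.68*y^2 - 3.1*y + 1.03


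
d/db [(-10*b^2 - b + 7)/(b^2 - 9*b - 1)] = (91*b^2 + 6*b + 64)/(b^4 - 18*b^3 + 79*b^2 + 18*b + 1)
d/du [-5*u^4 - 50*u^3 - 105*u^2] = 10*u*(-2*u^2 - 15*u - 21)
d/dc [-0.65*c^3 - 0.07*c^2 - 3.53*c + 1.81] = -1.95*c^2 - 0.14*c - 3.53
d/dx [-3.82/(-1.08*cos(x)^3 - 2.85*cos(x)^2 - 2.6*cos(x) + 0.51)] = (12.3768*cos(x)^2 + 21.774*cos(x) + 9.932)*sin(x)/(1.08*cos(x)^3 + 2.85*cos(x)^2 + 2.6*cos(x) - 0.51)^2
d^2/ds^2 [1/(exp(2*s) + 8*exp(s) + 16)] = 4*(exp(s) - 2)*exp(s)/(exp(4*s) + 16*exp(3*s) + 96*exp(2*s) + 256*exp(s) + 256)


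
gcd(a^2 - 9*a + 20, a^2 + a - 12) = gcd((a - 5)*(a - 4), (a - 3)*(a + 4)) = 1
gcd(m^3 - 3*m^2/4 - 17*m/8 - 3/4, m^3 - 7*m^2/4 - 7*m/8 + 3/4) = m^2 - 5*m/4 - 3/2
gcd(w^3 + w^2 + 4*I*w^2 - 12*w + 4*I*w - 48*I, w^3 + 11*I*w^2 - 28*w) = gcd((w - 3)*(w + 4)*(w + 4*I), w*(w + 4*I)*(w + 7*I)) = w + 4*I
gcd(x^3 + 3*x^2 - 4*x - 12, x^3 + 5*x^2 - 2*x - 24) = x^2 + x - 6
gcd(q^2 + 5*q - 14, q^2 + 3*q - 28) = q + 7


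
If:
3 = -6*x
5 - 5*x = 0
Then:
No Solution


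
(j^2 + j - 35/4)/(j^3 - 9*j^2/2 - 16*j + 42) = (j - 5/2)/(j^2 - 8*j + 12)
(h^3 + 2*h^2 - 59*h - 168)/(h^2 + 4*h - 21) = (h^2 - 5*h - 24)/(h - 3)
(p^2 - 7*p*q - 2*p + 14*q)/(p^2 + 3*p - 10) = (p - 7*q)/(p + 5)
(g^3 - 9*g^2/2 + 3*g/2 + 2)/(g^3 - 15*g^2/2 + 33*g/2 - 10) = (2*g + 1)/(2*g - 5)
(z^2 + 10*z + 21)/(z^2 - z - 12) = (z + 7)/(z - 4)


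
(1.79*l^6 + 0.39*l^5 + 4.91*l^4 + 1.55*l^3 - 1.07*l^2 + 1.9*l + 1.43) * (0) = 0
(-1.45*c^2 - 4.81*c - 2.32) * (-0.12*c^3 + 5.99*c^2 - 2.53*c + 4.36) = 0.174*c^5 - 8.1083*c^4 - 24.865*c^3 - 8.0495*c^2 - 15.102*c - 10.1152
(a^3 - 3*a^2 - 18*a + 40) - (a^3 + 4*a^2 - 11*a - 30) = -7*a^2 - 7*a + 70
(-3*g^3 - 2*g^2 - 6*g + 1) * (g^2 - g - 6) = -3*g^5 + g^4 + 14*g^3 + 19*g^2 + 35*g - 6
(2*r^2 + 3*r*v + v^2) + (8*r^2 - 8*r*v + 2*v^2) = 10*r^2 - 5*r*v + 3*v^2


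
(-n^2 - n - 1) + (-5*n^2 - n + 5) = -6*n^2 - 2*n + 4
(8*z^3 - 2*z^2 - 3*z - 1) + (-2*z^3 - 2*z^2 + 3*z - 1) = 6*z^3 - 4*z^2 - 2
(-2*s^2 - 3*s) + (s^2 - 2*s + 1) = -s^2 - 5*s + 1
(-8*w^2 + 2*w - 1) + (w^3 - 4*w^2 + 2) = w^3 - 12*w^2 + 2*w + 1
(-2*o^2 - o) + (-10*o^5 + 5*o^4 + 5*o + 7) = -10*o^5 + 5*o^4 - 2*o^2 + 4*o + 7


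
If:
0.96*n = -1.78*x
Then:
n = -1.85416666666667*x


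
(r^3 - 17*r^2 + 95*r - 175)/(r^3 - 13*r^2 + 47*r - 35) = (r - 5)/(r - 1)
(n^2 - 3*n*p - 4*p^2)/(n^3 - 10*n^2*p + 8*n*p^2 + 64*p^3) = (-n - p)/(-n^2 + 6*n*p + 16*p^2)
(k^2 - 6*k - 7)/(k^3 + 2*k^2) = (k^2 - 6*k - 7)/(k^2*(k + 2))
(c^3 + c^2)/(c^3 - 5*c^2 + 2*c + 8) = c^2/(c^2 - 6*c + 8)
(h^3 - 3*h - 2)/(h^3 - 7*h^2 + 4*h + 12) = (h + 1)/(h - 6)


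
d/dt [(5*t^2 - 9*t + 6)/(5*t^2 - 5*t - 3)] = (20*t^2 - 90*t + 57)/(25*t^4 - 50*t^3 - 5*t^2 + 30*t + 9)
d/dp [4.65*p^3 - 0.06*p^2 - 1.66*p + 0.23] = 13.95*p^2 - 0.12*p - 1.66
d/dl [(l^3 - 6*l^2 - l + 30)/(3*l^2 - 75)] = (l^2 + 10*l + 1)/(3*(l^2 + 10*l + 25))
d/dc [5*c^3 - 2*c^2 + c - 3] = 15*c^2 - 4*c + 1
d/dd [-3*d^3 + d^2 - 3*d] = -9*d^2 + 2*d - 3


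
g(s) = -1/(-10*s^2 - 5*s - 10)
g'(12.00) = 0.00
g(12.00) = 0.00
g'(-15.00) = 0.00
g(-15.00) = 0.00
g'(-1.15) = 0.06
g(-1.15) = 0.06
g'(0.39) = -0.07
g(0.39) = 0.07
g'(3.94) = -0.00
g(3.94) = 0.01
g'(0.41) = -0.07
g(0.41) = 0.07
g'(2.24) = -0.01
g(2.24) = 0.01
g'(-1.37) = 0.05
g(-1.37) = 0.05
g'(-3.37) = 0.01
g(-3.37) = 0.01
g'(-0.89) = 0.07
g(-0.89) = 0.07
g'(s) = -(20*s + 5)/(-10*s^2 - 5*s - 10)^2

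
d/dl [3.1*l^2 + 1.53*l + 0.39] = 6.2*l + 1.53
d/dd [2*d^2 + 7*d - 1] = 4*d + 7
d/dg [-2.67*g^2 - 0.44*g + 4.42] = -5.34*g - 0.44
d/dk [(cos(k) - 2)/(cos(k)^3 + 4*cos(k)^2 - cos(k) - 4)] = (-29*cos(k)/2 - cos(2*k) + cos(3*k)/2 + 5)/((cos(k) + 4)^2*sin(k)^3)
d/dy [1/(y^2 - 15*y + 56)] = (15 - 2*y)/(y^2 - 15*y + 56)^2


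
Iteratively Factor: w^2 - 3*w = (w - 3)*(w)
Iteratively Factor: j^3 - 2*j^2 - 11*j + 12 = (j - 1)*(j^2 - j - 12) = (j - 1)*(j + 3)*(j - 4)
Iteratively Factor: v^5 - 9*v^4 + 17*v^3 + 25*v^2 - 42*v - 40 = (v - 5)*(v^4 - 4*v^3 - 3*v^2 + 10*v + 8) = (v - 5)*(v + 1)*(v^3 - 5*v^2 + 2*v + 8) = (v - 5)*(v + 1)^2*(v^2 - 6*v + 8) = (v - 5)*(v - 4)*(v + 1)^2*(v - 2)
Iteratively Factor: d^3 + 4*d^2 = (d)*(d^2 + 4*d) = d^2*(d + 4)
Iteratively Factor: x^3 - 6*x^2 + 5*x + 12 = (x - 3)*(x^2 - 3*x - 4) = (x - 3)*(x + 1)*(x - 4)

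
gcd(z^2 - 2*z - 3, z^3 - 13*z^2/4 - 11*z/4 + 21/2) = z - 3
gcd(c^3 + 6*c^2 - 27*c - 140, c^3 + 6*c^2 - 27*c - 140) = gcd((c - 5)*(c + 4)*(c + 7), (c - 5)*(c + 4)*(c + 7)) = c^3 + 6*c^2 - 27*c - 140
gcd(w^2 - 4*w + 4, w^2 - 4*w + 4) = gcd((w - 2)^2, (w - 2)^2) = w^2 - 4*w + 4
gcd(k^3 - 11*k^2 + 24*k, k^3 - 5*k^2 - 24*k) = k^2 - 8*k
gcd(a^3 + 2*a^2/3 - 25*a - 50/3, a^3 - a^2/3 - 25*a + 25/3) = a^2 - 25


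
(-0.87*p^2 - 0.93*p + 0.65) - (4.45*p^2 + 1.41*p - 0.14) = -5.32*p^2 - 2.34*p + 0.79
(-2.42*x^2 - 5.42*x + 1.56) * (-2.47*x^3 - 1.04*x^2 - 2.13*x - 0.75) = 5.9774*x^5 + 15.9042*x^4 + 6.9382*x^3 + 11.7372*x^2 + 0.7422*x - 1.17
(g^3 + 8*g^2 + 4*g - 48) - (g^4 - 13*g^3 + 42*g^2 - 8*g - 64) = -g^4 + 14*g^3 - 34*g^2 + 12*g + 16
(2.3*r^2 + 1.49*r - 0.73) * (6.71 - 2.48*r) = -5.704*r^3 + 11.7378*r^2 + 11.8083*r - 4.8983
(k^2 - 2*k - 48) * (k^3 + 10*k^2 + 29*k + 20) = k^5 + 8*k^4 - 39*k^3 - 518*k^2 - 1432*k - 960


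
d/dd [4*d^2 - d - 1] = 8*d - 1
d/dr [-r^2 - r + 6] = -2*r - 1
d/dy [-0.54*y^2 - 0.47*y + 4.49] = -1.08*y - 0.47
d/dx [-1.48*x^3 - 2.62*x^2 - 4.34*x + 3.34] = -4.44*x^2 - 5.24*x - 4.34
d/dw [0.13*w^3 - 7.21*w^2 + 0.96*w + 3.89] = 0.39*w^2 - 14.42*w + 0.96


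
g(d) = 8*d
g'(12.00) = 8.00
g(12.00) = 96.00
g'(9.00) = 8.00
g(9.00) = 72.00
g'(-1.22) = 8.00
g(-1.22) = -9.76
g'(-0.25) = 8.00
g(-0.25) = -2.00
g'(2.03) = 8.00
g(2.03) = 16.24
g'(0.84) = 8.00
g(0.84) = 6.72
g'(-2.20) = 8.00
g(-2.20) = -17.60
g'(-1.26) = 8.00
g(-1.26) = -10.08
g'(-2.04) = 8.00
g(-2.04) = -16.32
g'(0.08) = 8.00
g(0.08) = 0.64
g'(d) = 8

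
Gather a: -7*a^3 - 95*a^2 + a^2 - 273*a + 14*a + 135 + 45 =-7*a^3 - 94*a^2 - 259*a + 180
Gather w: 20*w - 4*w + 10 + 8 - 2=16*w + 16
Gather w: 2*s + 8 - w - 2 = 2*s - w + 6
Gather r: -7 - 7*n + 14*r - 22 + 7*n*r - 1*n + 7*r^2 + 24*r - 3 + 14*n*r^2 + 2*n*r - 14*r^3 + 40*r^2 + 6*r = -8*n - 14*r^3 + r^2*(14*n + 47) + r*(9*n + 44) - 32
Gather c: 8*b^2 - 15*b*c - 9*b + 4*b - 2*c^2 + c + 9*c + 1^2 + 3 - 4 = 8*b^2 - 5*b - 2*c^2 + c*(10 - 15*b)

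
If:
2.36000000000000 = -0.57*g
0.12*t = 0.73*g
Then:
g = -4.14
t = -25.19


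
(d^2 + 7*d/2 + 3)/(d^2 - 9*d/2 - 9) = (d + 2)/(d - 6)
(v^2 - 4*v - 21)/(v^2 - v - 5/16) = 16*(-v^2 + 4*v + 21)/(-16*v^2 + 16*v + 5)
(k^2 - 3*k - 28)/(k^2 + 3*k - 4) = (k - 7)/(k - 1)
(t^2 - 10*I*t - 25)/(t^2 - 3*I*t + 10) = (t - 5*I)/(t + 2*I)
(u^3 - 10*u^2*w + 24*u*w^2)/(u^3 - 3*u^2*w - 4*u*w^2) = (u - 6*w)/(u + w)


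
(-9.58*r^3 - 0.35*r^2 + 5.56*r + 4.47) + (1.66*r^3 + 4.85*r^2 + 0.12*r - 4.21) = -7.92*r^3 + 4.5*r^2 + 5.68*r + 0.26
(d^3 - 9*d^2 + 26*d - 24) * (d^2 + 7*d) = d^5 - 2*d^4 - 37*d^3 + 158*d^2 - 168*d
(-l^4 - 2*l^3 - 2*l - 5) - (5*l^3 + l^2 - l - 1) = -l^4 - 7*l^3 - l^2 - l - 4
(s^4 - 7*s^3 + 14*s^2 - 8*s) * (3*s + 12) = 3*s^5 - 9*s^4 - 42*s^3 + 144*s^2 - 96*s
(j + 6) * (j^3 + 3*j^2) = j^4 + 9*j^3 + 18*j^2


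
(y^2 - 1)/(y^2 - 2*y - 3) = (y - 1)/(y - 3)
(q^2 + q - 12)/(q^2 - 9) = (q + 4)/(q + 3)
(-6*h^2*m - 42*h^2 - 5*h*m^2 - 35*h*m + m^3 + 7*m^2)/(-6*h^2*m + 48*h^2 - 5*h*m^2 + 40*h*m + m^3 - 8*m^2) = (m + 7)/(m - 8)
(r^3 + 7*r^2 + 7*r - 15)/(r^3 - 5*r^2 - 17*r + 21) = (r + 5)/(r - 7)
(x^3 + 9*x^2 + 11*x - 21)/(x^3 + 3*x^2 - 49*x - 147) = (x - 1)/(x - 7)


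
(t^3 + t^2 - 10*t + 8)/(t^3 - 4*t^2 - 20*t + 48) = (t - 1)/(t - 6)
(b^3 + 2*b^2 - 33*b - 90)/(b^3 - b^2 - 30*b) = (b + 3)/b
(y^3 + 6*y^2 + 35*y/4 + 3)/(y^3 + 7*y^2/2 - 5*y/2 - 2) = (y + 3/2)/(y - 1)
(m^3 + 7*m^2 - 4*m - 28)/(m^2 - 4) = m + 7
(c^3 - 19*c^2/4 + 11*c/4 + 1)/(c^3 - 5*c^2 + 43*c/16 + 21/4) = 4*(4*c^2 - 3*c - 1)/(16*c^2 - 16*c - 21)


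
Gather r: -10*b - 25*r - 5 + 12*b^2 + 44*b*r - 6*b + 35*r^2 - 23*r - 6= 12*b^2 - 16*b + 35*r^2 + r*(44*b - 48) - 11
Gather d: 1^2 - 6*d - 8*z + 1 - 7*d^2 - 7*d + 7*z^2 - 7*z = -7*d^2 - 13*d + 7*z^2 - 15*z + 2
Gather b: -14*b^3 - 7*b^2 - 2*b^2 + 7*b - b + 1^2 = -14*b^3 - 9*b^2 + 6*b + 1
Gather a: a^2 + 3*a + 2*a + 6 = a^2 + 5*a + 6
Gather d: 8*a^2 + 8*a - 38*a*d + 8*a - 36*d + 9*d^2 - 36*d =8*a^2 + 16*a + 9*d^2 + d*(-38*a - 72)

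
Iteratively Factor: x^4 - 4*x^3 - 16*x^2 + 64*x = (x + 4)*(x^3 - 8*x^2 + 16*x) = (x - 4)*(x + 4)*(x^2 - 4*x) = x*(x - 4)*(x + 4)*(x - 4)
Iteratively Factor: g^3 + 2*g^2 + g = (g)*(g^2 + 2*g + 1) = g*(g + 1)*(g + 1)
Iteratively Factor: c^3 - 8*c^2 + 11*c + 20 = (c - 4)*(c^2 - 4*c - 5) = (c - 5)*(c - 4)*(c + 1)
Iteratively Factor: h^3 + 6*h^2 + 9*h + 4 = (h + 1)*(h^2 + 5*h + 4) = (h + 1)*(h + 4)*(h + 1)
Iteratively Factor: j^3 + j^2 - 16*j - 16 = (j + 1)*(j^2 - 16) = (j - 4)*(j + 1)*(j + 4)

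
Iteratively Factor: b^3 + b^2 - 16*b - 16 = (b + 1)*(b^2 - 16) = (b + 1)*(b + 4)*(b - 4)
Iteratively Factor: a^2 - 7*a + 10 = (a - 2)*(a - 5)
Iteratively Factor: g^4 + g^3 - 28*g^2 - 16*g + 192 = (g - 3)*(g^3 + 4*g^2 - 16*g - 64) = (g - 3)*(g + 4)*(g^2 - 16) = (g - 4)*(g - 3)*(g + 4)*(g + 4)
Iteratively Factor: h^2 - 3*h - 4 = (h - 4)*(h + 1)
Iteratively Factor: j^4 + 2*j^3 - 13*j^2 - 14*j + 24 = (j + 4)*(j^3 - 2*j^2 - 5*j + 6) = (j + 2)*(j + 4)*(j^2 - 4*j + 3) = (j - 3)*(j + 2)*(j + 4)*(j - 1)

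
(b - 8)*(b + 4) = b^2 - 4*b - 32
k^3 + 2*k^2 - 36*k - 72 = (k - 6)*(k + 2)*(k + 6)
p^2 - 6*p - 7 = (p - 7)*(p + 1)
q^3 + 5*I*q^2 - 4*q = q*(q + I)*(q + 4*I)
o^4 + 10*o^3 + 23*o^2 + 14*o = o*(o + 1)*(o + 2)*(o + 7)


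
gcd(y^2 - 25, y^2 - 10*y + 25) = y - 5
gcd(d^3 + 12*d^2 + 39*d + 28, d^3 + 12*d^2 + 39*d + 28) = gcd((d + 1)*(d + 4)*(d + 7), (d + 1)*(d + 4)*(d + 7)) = d^3 + 12*d^2 + 39*d + 28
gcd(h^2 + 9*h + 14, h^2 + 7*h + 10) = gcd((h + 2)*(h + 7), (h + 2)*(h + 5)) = h + 2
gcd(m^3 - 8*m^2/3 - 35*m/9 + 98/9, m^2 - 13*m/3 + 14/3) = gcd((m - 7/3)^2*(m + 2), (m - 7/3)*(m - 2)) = m - 7/3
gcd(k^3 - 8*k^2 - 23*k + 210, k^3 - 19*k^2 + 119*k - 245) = k - 7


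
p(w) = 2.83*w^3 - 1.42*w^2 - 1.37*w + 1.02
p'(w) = 8.49*w^2 - 2.84*w - 1.37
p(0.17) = 0.76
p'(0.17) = -1.61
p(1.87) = 12.00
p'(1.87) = 23.01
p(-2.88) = -74.42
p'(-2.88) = 77.23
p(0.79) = 0.45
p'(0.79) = 1.69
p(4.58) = 236.84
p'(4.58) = 163.71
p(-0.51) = 0.97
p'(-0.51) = 2.29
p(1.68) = 8.13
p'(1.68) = 17.82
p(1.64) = 7.44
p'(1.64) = 16.81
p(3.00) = 60.54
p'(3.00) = 66.52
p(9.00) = 1936.74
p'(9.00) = 660.76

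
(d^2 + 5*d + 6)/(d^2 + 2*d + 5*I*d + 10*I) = (d + 3)/(d + 5*I)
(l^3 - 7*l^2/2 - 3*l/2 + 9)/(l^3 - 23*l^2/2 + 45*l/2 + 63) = (l^2 - 5*l + 6)/(l^2 - 13*l + 42)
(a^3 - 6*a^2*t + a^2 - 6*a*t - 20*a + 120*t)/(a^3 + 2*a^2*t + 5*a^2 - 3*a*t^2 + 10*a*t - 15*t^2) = (-a^2 + 6*a*t + 4*a - 24*t)/(-a^2 - 2*a*t + 3*t^2)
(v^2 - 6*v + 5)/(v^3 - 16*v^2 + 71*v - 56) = (v - 5)/(v^2 - 15*v + 56)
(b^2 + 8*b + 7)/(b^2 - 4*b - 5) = (b + 7)/(b - 5)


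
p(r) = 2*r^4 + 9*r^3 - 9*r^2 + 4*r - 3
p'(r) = 8*r^3 + 27*r^2 - 18*r + 4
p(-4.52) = -201.26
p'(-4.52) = -101.78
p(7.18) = 8208.36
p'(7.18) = 4227.84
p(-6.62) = 806.20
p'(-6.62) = -1014.52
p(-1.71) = -64.06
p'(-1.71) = 73.73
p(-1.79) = -70.08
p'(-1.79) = 76.85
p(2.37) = 138.84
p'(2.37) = 219.49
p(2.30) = 124.06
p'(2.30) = 202.77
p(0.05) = -2.82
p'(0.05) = 3.17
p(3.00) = 333.00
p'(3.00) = 409.00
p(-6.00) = 297.00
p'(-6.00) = -644.00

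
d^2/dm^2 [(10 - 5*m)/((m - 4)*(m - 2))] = -10/(m^3 - 12*m^2 + 48*m - 64)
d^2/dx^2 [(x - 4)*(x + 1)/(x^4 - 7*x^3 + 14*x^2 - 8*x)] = 2*(3*x^5 - 3*x^4 - 17*x^3 + 33*x^2 - 18*x + 4)/(x^3*(x^6 - 9*x^5 + 33*x^4 - 63*x^3 + 66*x^2 - 36*x + 8))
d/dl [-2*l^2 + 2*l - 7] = 2 - 4*l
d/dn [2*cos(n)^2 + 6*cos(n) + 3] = -2*(2*cos(n) + 3)*sin(n)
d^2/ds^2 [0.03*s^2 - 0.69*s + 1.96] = 0.0600000000000000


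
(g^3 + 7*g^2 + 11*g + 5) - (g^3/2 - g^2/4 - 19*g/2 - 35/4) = g^3/2 + 29*g^2/4 + 41*g/2 + 55/4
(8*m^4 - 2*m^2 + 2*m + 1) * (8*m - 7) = 64*m^5 - 56*m^4 - 16*m^3 + 30*m^2 - 6*m - 7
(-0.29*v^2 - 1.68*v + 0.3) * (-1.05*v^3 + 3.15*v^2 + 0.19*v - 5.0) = 0.3045*v^5 + 0.8505*v^4 - 5.6621*v^3 + 2.0758*v^2 + 8.457*v - 1.5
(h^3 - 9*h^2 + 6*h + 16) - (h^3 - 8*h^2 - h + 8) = -h^2 + 7*h + 8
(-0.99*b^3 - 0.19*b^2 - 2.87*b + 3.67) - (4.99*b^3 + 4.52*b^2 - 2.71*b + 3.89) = -5.98*b^3 - 4.71*b^2 - 0.16*b - 0.22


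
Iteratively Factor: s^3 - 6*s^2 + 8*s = (s - 2)*(s^2 - 4*s) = s*(s - 2)*(s - 4)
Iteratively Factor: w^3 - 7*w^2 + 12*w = (w - 3)*(w^2 - 4*w) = w*(w - 3)*(w - 4)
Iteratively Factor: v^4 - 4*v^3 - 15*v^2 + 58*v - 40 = (v - 2)*(v^3 - 2*v^2 - 19*v + 20) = (v - 2)*(v - 1)*(v^2 - v - 20) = (v - 2)*(v - 1)*(v + 4)*(v - 5)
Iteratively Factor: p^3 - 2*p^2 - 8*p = (p + 2)*(p^2 - 4*p) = (p - 4)*(p + 2)*(p)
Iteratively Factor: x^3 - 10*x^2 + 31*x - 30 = (x - 2)*(x^2 - 8*x + 15) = (x - 3)*(x - 2)*(x - 5)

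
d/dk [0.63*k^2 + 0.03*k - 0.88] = 1.26*k + 0.03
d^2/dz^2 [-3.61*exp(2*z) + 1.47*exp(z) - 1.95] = (1.47 - 14.44*exp(z))*exp(z)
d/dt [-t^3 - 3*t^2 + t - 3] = -3*t^2 - 6*t + 1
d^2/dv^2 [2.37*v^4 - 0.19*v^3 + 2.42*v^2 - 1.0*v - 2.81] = 28.44*v^2 - 1.14*v + 4.84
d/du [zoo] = 0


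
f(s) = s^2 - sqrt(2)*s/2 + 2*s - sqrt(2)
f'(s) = 2*s - sqrt(2)/2 + 2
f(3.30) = 13.74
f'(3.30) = 7.89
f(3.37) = 14.30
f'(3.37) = 8.03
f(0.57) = -0.35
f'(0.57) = 2.43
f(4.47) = 24.35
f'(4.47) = 10.23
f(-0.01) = -1.43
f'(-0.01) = 1.27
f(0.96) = 0.75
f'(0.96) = 3.21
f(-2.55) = 1.79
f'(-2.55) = -3.81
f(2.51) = 8.13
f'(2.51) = 6.31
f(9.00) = 91.22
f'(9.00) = 19.29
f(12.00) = 158.10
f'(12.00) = 25.29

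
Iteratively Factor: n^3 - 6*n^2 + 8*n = (n)*(n^2 - 6*n + 8) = n*(n - 2)*(n - 4)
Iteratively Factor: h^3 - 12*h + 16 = (h - 2)*(h^2 + 2*h - 8) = (h - 2)*(h + 4)*(h - 2)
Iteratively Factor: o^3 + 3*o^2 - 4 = (o + 2)*(o^2 + o - 2) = (o + 2)^2*(o - 1)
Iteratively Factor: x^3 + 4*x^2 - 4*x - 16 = (x + 4)*(x^2 - 4) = (x - 2)*(x + 4)*(x + 2)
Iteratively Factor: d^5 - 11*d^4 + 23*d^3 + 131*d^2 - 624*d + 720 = (d - 3)*(d^4 - 8*d^3 - d^2 + 128*d - 240) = (d - 4)*(d - 3)*(d^3 - 4*d^2 - 17*d + 60) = (d - 5)*(d - 4)*(d - 3)*(d^2 + d - 12) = (d - 5)*(d - 4)*(d - 3)^2*(d + 4)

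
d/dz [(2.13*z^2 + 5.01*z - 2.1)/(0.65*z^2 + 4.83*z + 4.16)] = (7.0314*z^2 + 20.4516*z + 30.9846)/(0.4225*z^4 + 6.279*z^3 + 28.7369*z^2 + 40.1856*z + 17.3056)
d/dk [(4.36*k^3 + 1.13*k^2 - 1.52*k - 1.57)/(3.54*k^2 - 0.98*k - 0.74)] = (15.4344*k^4 - 8.5456*k^3 - 5.4058*k^2 + 9.4432*k - 0.4138)/(12.5316*k^4 - 6.9384*k^3 - 4.2788*k^2 + 1.4504*k + 0.5476)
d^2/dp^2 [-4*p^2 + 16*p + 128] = -8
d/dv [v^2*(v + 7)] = v*(3*v + 14)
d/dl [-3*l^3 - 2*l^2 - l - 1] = -9*l^2 - 4*l - 1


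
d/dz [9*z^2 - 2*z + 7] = 18*z - 2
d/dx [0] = 0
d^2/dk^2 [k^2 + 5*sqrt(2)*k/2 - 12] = 2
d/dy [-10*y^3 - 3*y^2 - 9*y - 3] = -30*y^2 - 6*y - 9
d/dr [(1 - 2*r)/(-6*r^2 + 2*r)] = (-6*r^2 + 6*r - 1)/(2*r^2*(9*r^2 - 6*r + 1))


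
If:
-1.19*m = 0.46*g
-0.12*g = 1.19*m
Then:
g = 0.00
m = 0.00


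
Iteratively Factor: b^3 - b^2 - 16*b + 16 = (b + 4)*(b^2 - 5*b + 4) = (b - 1)*(b + 4)*(b - 4)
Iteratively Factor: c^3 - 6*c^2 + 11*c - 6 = (c - 3)*(c^2 - 3*c + 2) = (c - 3)*(c - 1)*(c - 2)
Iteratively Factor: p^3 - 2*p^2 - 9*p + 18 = (p - 3)*(p^2 + p - 6) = (p - 3)*(p + 3)*(p - 2)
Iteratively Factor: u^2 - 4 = (u - 2)*(u + 2)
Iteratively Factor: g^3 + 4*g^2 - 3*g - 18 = (g + 3)*(g^2 + g - 6) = (g + 3)^2*(g - 2)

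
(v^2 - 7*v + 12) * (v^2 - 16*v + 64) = v^4 - 23*v^3 + 188*v^2 - 640*v + 768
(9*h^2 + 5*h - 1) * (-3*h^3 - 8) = -27*h^5 - 15*h^4 + 3*h^3 - 72*h^2 - 40*h + 8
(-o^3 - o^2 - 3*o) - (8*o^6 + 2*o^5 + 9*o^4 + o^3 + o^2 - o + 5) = -8*o^6 - 2*o^5 - 9*o^4 - 2*o^3 - 2*o^2 - 2*o - 5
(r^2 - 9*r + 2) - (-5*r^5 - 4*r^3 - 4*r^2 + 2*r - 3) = 5*r^5 + 4*r^3 + 5*r^2 - 11*r + 5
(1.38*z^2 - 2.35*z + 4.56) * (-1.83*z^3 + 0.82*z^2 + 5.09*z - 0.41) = -2.5254*z^5 + 5.4321*z^4 - 3.2476*z^3 - 8.7881*z^2 + 24.1739*z - 1.8696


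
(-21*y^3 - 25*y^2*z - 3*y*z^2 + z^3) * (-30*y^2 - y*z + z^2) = 630*y^5 + 771*y^4*z + 94*y^3*z^2 - 52*y^2*z^3 - 4*y*z^4 + z^5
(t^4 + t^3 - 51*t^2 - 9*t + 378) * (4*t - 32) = 4*t^5 - 28*t^4 - 236*t^3 + 1596*t^2 + 1800*t - 12096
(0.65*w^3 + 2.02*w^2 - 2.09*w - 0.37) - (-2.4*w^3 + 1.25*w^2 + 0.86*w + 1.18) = 3.05*w^3 + 0.77*w^2 - 2.95*w - 1.55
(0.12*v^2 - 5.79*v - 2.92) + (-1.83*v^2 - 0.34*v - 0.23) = -1.71*v^2 - 6.13*v - 3.15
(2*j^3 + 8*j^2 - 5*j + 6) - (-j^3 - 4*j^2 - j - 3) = 3*j^3 + 12*j^2 - 4*j + 9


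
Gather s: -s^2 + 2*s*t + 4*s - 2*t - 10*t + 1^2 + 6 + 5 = -s^2 + s*(2*t + 4) - 12*t + 12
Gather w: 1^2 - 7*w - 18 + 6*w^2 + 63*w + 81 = 6*w^2 + 56*w + 64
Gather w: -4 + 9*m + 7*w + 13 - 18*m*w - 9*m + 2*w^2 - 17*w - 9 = 2*w^2 + w*(-18*m - 10)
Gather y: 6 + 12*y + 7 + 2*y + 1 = 14*y + 14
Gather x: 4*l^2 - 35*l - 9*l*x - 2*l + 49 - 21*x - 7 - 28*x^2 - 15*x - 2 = 4*l^2 - 37*l - 28*x^2 + x*(-9*l - 36) + 40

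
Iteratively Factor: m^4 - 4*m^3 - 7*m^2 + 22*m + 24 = (m + 1)*(m^3 - 5*m^2 - 2*m + 24) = (m + 1)*(m + 2)*(m^2 - 7*m + 12) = (m - 3)*(m + 1)*(m + 2)*(m - 4)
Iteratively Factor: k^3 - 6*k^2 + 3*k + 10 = (k + 1)*(k^2 - 7*k + 10) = (k - 5)*(k + 1)*(k - 2)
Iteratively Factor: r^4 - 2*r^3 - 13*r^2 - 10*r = (r + 2)*(r^3 - 4*r^2 - 5*r) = (r - 5)*(r + 2)*(r^2 + r) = (r - 5)*(r + 1)*(r + 2)*(r)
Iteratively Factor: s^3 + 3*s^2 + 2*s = (s + 1)*(s^2 + 2*s) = (s + 1)*(s + 2)*(s)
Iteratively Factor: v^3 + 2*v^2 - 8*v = (v)*(v^2 + 2*v - 8) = v*(v - 2)*(v + 4)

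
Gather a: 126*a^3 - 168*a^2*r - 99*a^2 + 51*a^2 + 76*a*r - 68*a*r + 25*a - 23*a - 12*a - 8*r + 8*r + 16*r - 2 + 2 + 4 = 126*a^3 + a^2*(-168*r - 48) + a*(8*r - 10) + 16*r + 4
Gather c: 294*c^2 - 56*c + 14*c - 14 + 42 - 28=294*c^2 - 42*c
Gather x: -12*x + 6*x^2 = 6*x^2 - 12*x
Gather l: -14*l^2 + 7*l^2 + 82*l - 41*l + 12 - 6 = -7*l^2 + 41*l + 6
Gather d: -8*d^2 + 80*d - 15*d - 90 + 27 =-8*d^2 + 65*d - 63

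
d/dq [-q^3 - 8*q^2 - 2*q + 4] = -3*q^2 - 16*q - 2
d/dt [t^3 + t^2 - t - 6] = 3*t^2 + 2*t - 1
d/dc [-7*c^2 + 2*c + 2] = 2 - 14*c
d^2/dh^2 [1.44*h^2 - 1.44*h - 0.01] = 2.88000000000000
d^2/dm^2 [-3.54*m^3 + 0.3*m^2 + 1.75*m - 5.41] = 0.6 - 21.24*m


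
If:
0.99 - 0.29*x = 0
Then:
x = 3.41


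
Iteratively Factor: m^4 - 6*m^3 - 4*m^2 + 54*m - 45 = (m - 3)*(m^3 - 3*m^2 - 13*m + 15) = (m - 5)*(m - 3)*(m^2 + 2*m - 3) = (m - 5)*(m - 3)*(m - 1)*(m + 3)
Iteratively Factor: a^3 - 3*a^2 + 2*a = (a - 2)*(a^2 - a) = (a - 2)*(a - 1)*(a)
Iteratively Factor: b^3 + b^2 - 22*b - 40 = (b - 5)*(b^2 + 6*b + 8) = (b - 5)*(b + 2)*(b + 4)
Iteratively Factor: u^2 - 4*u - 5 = (u - 5)*(u + 1)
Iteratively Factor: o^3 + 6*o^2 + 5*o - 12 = (o + 4)*(o^2 + 2*o - 3) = (o + 3)*(o + 4)*(o - 1)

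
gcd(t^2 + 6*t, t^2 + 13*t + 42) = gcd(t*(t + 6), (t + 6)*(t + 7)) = t + 6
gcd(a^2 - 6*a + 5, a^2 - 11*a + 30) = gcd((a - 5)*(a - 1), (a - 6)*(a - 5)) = a - 5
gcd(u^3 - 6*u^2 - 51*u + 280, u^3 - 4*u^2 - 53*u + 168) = u^2 - u - 56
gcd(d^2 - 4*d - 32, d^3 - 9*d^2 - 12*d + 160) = d^2 - 4*d - 32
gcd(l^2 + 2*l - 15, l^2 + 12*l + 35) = l + 5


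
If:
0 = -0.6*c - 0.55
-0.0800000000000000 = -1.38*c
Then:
No Solution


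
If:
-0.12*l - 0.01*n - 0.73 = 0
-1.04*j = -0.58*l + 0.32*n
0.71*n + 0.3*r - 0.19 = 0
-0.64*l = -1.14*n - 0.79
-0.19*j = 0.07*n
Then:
No Solution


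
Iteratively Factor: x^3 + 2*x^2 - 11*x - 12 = (x - 3)*(x^2 + 5*x + 4) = (x - 3)*(x + 1)*(x + 4)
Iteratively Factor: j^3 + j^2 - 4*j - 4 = (j - 2)*(j^2 + 3*j + 2) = (j - 2)*(j + 1)*(j + 2)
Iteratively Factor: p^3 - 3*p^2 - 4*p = (p)*(p^2 - 3*p - 4) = p*(p - 4)*(p + 1)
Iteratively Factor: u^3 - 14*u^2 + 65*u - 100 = (u - 5)*(u^2 - 9*u + 20) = (u - 5)^2*(u - 4)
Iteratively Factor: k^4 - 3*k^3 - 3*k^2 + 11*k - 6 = (k - 3)*(k^3 - 3*k + 2) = (k - 3)*(k - 1)*(k^2 + k - 2) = (k - 3)*(k - 1)*(k + 2)*(k - 1)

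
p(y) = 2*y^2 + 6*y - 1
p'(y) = 4*y + 6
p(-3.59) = 3.24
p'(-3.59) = -8.36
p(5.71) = 98.47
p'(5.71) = 28.84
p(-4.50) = 12.50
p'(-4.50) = -12.00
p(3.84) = 51.53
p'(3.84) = 21.36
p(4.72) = 71.88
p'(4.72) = 24.88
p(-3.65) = 3.74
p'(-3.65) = -8.60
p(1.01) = 7.10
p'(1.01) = 10.04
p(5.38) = 89.17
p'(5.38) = 27.52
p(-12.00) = 215.00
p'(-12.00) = -42.00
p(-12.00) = 215.00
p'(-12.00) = -42.00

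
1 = 1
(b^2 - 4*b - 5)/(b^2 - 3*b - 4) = (b - 5)/(b - 4)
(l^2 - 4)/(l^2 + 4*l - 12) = (l + 2)/(l + 6)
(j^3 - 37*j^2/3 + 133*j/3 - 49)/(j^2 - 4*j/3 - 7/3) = (j^2 - 10*j + 21)/(j + 1)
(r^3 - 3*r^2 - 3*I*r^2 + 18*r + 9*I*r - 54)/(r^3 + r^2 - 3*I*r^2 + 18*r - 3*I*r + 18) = (r - 3)/(r + 1)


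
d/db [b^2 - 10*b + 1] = 2*b - 10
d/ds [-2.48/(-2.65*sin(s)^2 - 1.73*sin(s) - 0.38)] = -(13.144*sin(s) + 4.2904)*cos(s)/(2.65*sin(s)^2 + 1.73*sin(s) + 0.38)^2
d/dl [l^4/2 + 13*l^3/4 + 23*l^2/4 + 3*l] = 2*l^3 + 39*l^2/4 + 23*l/2 + 3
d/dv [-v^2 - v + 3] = -2*v - 1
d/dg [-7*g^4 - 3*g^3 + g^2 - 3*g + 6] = -28*g^3 - 9*g^2 + 2*g - 3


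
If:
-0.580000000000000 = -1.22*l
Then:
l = 0.48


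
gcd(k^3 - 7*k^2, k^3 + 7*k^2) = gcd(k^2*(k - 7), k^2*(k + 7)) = k^2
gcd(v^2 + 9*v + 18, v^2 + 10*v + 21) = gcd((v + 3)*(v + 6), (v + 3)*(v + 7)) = v + 3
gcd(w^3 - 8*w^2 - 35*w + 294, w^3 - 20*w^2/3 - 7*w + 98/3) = w - 7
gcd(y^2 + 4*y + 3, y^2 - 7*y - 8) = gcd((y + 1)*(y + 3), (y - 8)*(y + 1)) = y + 1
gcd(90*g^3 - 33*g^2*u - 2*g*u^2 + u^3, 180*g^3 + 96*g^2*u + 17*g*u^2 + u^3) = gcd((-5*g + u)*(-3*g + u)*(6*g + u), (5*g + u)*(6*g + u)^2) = 6*g + u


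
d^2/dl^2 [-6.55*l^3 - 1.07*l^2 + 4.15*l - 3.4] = -39.3*l - 2.14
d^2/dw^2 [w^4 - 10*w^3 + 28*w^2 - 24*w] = 12*w^2 - 60*w + 56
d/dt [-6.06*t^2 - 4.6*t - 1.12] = -12.12*t - 4.6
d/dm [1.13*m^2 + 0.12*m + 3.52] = 2.26*m + 0.12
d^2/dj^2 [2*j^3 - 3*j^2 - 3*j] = 12*j - 6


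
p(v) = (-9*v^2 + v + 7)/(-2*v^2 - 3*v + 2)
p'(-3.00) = 6.29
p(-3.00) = 11.00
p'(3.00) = 0.42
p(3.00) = 2.84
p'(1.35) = 2.01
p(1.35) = 1.41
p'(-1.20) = 10.05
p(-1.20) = -2.63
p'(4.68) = 0.20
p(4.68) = 3.32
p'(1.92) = 0.92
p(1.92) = 2.18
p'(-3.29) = 3.80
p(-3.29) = 9.58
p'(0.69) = 29.94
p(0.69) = -3.33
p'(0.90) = 7.30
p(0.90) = -0.26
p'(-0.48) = 3.78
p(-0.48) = 1.49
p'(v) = (1 - 18*v)/(-2*v^2 - 3*v + 2) + (4*v + 3)*(-9*v^2 + v + 7)/(-2*v^2 - 3*v + 2)^2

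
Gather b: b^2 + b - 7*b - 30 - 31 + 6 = b^2 - 6*b - 55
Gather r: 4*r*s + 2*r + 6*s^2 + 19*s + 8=r*(4*s + 2) + 6*s^2 + 19*s + 8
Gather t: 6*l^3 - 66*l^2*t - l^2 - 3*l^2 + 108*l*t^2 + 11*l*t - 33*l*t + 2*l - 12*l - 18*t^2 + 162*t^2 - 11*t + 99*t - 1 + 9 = 6*l^3 - 4*l^2 - 10*l + t^2*(108*l + 144) + t*(-66*l^2 - 22*l + 88) + 8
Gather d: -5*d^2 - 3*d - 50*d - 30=-5*d^2 - 53*d - 30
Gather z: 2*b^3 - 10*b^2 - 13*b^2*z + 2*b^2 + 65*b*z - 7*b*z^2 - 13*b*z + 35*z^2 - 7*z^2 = 2*b^3 - 8*b^2 + z^2*(28 - 7*b) + z*(-13*b^2 + 52*b)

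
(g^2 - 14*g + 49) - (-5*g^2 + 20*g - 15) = 6*g^2 - 34*g + 64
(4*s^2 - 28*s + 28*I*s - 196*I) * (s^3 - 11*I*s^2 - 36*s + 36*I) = 4*s^5 - 28*s^4 - 16*I*s^4 + 164*s^3 + 112*I*s^3 - 1148*s^2 - 864*I*s^2 - 1008*s + 6048*I*s + 7056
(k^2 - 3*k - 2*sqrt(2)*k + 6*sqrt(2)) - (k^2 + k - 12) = -4*k - 2*sqrt(2)*k + 6*sqrt(2) + 12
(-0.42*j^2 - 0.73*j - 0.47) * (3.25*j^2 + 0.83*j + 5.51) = -1.365*j^4 - 2.7211*j^3 - 4.4476*j^2 - 4.4124*j - 2.5897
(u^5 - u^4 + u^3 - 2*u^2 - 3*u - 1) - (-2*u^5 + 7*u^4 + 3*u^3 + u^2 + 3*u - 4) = 3*u^5 - 8*u^4 - 2*u^3 - 3*u^2 - 6*u + 3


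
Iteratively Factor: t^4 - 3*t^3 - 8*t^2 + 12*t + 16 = (t + 1)*(t^3 - 4*t^2 - 4*t + 16) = (t - 4)*(t + 1)*(t^2 - 4) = (t - 4)*(t - 2)*(t + 1)*(t + 2)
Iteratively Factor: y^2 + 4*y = (y + 4)*(y)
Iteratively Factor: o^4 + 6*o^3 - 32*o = (o - 2)*(o^3 + 8*o^2 + 16*o) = (o - 2)*(o + 4)*(o^2 + 4*o) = o*(o - 2)*(o + 4)*(o + 4)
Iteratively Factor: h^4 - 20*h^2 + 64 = (h + 4)*(h^3 - 4*h^2 - 4*h + 16) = (h - 4)*(h + 4)*(h^2 - 4) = (h - 4)*(h - 2)*(h + 4)*(h + 2)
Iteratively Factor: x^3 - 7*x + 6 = (x - 1)*(x^2 + x - 6) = (x - 1)*(x + 3)*(x - 2)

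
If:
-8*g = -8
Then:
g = 1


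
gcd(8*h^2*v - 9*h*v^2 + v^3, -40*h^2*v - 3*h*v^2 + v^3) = -8*h*v + v^2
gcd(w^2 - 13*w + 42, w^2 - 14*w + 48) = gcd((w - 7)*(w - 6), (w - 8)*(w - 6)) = w - 6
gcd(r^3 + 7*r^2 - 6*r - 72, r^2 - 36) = r + 6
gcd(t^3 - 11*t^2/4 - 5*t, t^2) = t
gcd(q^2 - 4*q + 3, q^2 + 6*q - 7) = q - 1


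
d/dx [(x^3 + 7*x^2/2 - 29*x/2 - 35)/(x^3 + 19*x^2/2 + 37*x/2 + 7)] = 6*(4*x^2 + 28*x + 91)/(4*x^4 + 60*x^3 + 253*x^2 + 210*x + 49)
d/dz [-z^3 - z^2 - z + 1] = -3*z^2 - 2*z - 1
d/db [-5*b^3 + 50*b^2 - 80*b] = -15*b^2 + 100*b - 80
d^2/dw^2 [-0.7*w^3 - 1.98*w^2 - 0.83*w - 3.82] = -4.2*w - 3.96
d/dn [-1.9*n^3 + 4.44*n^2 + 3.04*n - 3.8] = -5.7*n^2 + 8.88*n + 3.04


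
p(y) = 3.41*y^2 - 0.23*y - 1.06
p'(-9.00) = -61.61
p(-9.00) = 277.22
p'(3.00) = 20.23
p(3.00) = 28.94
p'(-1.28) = -8.96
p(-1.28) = 4.82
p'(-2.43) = -16.80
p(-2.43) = 19.63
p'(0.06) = 0.18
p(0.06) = -1.06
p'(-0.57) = -4.12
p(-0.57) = 0.18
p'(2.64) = 17.77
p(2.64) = 22.10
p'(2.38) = 16.00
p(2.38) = 17.71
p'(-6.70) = -45.92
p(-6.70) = 153.56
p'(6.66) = 45.19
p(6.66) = 148.66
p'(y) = 6.82*y - 0.23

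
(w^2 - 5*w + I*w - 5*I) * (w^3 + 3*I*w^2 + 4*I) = w^5 - 5*w^4 + 4*I*w^4 - 3*w^3 - 20*I*w^3 + 15*w^2 + 4*I*w^2 - 4*w - 20*I*w + 20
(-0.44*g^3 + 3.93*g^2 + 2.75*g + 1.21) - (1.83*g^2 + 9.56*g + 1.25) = -0.44*g^3 + 2.1*g^2 - 6.81*g - 0.04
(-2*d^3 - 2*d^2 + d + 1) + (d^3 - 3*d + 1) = -d^3 - 2*d^2 - 2*d + 2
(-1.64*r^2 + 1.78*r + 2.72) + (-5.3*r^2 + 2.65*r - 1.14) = -6.94*r^2 + 4.43*r + 1.58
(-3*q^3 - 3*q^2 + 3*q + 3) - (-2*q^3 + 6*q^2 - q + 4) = -q^3 - 9*q^2 + 4*q - 1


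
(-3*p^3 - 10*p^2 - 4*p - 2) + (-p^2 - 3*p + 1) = -3*p^3 - 11*p^2 - 7*p - 1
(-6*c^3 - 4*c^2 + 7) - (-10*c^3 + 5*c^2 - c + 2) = 4*c^3 - 9*c^2 + c + 5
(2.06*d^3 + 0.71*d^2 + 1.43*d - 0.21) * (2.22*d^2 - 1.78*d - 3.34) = 4.5732*d^5 - 2.0906*d^4 - 4.9696*d^3 - 5.383*d^2 - 4.4024*d + 0.7014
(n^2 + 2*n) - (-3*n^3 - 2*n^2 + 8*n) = 3*n^3 + 3*n^2 - 6*n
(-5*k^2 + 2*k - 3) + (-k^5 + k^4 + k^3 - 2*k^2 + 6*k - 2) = -k^5 + k^4 + k^3 - 7*k^2 + 8*k - 5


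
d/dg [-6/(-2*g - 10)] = -3/(g + 5)^2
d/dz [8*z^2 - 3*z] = 16*z - 3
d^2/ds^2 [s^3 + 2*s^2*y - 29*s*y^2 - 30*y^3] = 6*s + 4*y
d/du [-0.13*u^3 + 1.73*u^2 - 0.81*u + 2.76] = -0.39*u^2 + 3.46*u - 0.81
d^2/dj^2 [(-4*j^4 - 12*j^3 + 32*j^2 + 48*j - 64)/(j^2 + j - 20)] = 8*(-j^6 - 3*j^5 + 57*j^4 + 101*j^3 - 1788*j^2 - 2928*j + 3104)/(j^6 + 3*j^5 - 57*j^4 - 119*j^3 + 1140*j^2 + 1200*j - 8000)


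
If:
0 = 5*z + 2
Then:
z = -2/5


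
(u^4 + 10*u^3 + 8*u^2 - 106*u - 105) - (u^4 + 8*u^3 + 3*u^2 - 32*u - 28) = 2*u^3 + 5*u^2 - 74*u - 77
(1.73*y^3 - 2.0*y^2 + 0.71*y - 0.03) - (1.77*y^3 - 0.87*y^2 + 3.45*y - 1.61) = -0.04*y^3 - 1.13*y^2 - 2.74*y + 1.58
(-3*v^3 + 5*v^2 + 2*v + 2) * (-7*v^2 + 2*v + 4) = 21*v^5 - 41*v^4 - 16*v^3 + 10*v^2 + 12*v + 8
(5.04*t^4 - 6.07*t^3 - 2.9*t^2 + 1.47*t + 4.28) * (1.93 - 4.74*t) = -23.8896*t^5 + 38.499*t^4 + 2.0309*t^3 - 12.5648*t^2 - 17.4501*t + 8.2604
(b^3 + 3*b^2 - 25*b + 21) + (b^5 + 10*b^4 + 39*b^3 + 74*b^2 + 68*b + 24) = b^5 + 10*b^4 + 40*b^3 + 77*b^2 + 43*b + 45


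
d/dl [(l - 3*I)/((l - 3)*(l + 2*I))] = ((-l + 3*I)*(l - 3) + (-l + 3*I)*(l + 2*I) + (l - 3)*(l + 2*I))/((l - 3)^2*(l + 2*I)^2)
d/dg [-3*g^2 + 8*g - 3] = 8 - 6*g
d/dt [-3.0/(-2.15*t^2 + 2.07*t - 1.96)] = (6.21 - 12.9*t)/(2.15*t^2 - 2.07*t + 1.96)^2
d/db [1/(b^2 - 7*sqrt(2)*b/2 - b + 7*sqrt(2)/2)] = 2*(-4*b + 2 + 7*sqrt(2))/(2*b^2 - 7*sqrt(2)*b - 2*b + 7*sqrt(2))^2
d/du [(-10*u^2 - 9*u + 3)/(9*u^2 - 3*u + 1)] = 37*u*(3*u - 2)/(81*u^4 - 54*u^3 + 27*u^2 - 6*u + 1)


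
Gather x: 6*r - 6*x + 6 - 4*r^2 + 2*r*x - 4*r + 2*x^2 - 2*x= -4*r^2 + 2*r + 2*x^2 + x*(2*r - 8) + 6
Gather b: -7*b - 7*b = -14*b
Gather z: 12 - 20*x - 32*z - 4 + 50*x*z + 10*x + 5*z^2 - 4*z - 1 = -10*x + 5*z^2 + z*(50*x - 36) + 7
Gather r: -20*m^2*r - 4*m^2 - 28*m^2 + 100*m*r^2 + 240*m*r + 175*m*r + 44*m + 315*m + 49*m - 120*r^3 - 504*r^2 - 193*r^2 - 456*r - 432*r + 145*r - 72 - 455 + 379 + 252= -32*m^2 + 408*m - 120*r^3 + r^2*(100*m - 697) + r*(-20*m^2 + 415*m - 743) + 104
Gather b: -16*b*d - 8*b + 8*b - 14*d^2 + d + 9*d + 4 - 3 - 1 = -16*b*d - 14*d^2 + 10*d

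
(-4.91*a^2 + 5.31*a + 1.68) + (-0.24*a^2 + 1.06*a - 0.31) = -5.15*a^2 + 6.37*a + 1.37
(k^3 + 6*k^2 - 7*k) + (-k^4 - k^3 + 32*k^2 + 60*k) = -k^4 + 38*k^2 + 53*k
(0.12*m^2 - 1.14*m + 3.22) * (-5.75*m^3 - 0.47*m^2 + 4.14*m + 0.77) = -0.69*m^5 + 6.4986*m^4 - 17.4824*m^3 - 6.1406*m^2 + 12.453*m + 2.4794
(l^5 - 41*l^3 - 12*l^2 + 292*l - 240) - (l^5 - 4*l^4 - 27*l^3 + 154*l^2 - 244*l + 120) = 4*l^4 - 14*l^3 - 166*l^2 + 536*l - 360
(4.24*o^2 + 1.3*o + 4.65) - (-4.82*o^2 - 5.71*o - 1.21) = 9.06*o^2 + 7.01*o + 5.86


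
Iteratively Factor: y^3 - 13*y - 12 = (y + 1)*(y^2 - y - 12) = (y - 4)*(y + 1)*(y + 3)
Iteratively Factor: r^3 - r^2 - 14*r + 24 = (r + 4)*(r^2 - 5*r + 6) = (r - 2)*(r + 4)*(r - 3)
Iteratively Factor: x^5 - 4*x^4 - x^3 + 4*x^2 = (x - 4)*(x^4 - x^2) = x*(x - 4)*(x^3 - x) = x*(x - 4)*(x - 1)*(x^2 + x) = x*(x - 4)*(x - 1)*(x + 1)*(x)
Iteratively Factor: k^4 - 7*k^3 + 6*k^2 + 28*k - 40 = (k - 5)*(k^3 - 2*k^2 - 4*k + 8) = (k - 5)*(k - 2)*(k^2 - 4) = (k - 5)*(k - 2)*(k + 2)*(k - 2)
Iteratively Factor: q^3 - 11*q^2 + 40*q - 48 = (q - 3)*(q^2 - 8*q + 16) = (q - 4)*(q - 3)*(q - 4)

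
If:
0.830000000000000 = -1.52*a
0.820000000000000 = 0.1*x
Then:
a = -0.55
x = 8.20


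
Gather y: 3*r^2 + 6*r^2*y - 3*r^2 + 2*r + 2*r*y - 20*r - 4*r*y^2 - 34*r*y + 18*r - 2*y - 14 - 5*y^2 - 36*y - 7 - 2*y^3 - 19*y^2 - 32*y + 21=-2*y^3 + y^2*(-4*r - 24) + y*(6*r^2 - 32*r - 70)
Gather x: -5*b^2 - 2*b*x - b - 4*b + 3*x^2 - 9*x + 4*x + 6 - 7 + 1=-5*b^2 - 5*b + 3*x^2 + x*(-2*b - 5)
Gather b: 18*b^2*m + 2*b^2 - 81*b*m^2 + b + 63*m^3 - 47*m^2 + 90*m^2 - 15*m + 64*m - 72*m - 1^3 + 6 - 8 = b^2*(18*m + 2) + b*(1 - 81*m^2) + 63*m^3 + 43*m^2 - 23*m - 3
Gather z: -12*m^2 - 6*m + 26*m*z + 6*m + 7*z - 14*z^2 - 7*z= -12*m^2 + 26*m*z - 14*z^2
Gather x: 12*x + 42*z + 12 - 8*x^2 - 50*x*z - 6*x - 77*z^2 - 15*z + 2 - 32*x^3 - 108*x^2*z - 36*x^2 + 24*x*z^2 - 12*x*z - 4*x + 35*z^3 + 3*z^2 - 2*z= -32*x^3 + x^2*(-108*z - 44) + x*(24*z^2 - 62*z + 2) + 35*z^3 - 74*z^2 + 25*z + 14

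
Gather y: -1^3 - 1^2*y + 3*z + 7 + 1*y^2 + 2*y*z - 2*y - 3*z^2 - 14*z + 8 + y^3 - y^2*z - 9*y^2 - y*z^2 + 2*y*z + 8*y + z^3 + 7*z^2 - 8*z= y^3 + y^2*(-z - 8) + y*(-z^2 + 4*z + 5) + z^3 + 4*z^2 - 19*z + 14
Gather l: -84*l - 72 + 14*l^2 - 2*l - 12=14*l^2 - 86*l - 84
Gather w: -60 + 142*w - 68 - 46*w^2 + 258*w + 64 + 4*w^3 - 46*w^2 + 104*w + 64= 4*w^3 - 92*w^2 + 504*w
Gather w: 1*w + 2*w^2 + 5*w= 2*w^2 + 6*w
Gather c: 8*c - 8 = 8*c - 8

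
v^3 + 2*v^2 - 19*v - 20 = (v - 4)*(v + 1)*(v + 5)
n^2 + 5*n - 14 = (n - 2)*(n + 7)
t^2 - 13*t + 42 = (t - 7)*(t - 6)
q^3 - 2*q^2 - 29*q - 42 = (q - 7)*(q + 2)*(q + 3)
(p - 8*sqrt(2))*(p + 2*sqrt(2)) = p^2 - 6*sqrt(2)*p - 32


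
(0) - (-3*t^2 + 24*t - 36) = 3*t^2 - 24*t + 36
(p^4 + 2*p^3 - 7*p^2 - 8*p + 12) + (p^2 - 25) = p^4 + 2*p^3 - 6*p^2 - 8*p - 13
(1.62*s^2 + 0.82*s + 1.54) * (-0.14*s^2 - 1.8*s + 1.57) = -0.2268*s^4 - 3.0308*s^3 + 0.8518*s^2 - 1.4846*s + 2.4178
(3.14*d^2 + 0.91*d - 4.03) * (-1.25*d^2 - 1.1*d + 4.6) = -3.925*d^4 - 4.5915*d^3 + 18.4805*d^2 + 8.619*d - 18.538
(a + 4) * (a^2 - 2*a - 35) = a^3 + 2*a^2 - 43*a - 140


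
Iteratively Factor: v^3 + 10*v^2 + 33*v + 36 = (v + 3)*(v^2 + 7*v + 12) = (v + 3)*(v + 4)*(v + 3)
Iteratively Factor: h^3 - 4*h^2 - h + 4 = (h - 1)*(h^2 - 3*h - 4) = (h - 1)*(h + 1)*(h - 4)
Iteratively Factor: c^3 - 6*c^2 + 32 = (c - 4)*(c^2 - 2*c - 8) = (c - 4)^2*(c + 2)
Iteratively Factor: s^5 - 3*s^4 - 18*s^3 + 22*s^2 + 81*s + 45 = (s - 3)*(s^4 - 18*s^2 - 32*s - 15) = (s - 3)*(s + 1)*(s^3 - s^2 - 17*s - 15) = (s - 5)*(s - 3)*(s + 1)*(s^2 + 4*s + 3) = (s - 5)*(s - 3)*(s + 1)*(s + 3)*(s + 1)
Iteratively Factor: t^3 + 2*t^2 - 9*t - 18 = (t - 3)*(t^2 + 5*t + 6) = (t - 3)*(t + 2)*(t + 3)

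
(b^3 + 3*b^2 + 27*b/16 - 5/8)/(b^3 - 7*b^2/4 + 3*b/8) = (4*b^2 + 13*b + 10)/(2*b*(2*b - 3))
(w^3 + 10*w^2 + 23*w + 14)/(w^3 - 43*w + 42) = (w^2 + 3*w + 2)/(w^2 - 7*w + 6)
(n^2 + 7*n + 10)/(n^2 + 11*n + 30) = (n + 2)/(n + 6)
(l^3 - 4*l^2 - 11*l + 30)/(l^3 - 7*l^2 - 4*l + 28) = (l^2 - 2*l - 15)/(l^2 - 5*l - 14)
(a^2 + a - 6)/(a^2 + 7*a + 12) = (a - 2)/(a + 4)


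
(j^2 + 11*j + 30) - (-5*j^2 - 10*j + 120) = 6*j^2 + 21*j - 90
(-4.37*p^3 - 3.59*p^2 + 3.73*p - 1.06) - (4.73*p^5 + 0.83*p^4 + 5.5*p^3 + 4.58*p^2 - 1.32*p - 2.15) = -4.73*p^5 - 0.83*p^4 - 9.87*p^3 - 8.17*p^2 + 5.05*p + 1.09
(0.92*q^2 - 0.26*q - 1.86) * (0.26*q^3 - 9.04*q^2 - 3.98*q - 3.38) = 0.2392*q^5 - 8.3844*q^4 - 1.7948*q^3 + 14.7396*q^2 + 8.2816*q + 6.2868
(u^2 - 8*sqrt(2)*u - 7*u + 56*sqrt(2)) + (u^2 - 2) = 2*u^2 - 8*sqrt(2)*u - 7*u - 2 + 56*sqrt(2)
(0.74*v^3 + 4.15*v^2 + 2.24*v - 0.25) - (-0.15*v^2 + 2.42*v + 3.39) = 0.74*v^3 + 4.3*v^2 - 0.18*v - 3.64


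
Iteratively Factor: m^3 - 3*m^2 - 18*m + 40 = (m + 4)*(m^2 - 7*m + 10) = (m - 2)*(m + 4)*(m - 5)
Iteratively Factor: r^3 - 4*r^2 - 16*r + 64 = (r + 4)*(r^2 - 8*r + 16) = (r - 4)*(r + 4)*(r - 4)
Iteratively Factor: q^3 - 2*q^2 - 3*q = (q + 1)*(q^2 - 3*q) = (q - 3)*(q + 1)*(q)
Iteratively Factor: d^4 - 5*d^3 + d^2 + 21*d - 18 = (d + 2)*(d^3 - 7*d^2 + 15*d - 9) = (d - 3)*(d + 2)*(d^2 - 4*d + 3) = (d - 3)*(d - 1)*(d + 2)*(d - 3)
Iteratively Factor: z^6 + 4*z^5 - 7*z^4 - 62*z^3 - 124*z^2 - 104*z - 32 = (z + 2)*(z^5 + 2*z^4 - 11*z^3 - 40*z^2 - 44*z - 16) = (z + 2)^2*(z^4 - 11*z^2 - 18*z - 8) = (z + 1)*(z + 2)^2*(z^3 - z^2 - 10*z - 8) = (z + 1)*(z + 2)^3*(z^2 - 3*z - 4) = (z - 4)*(z + 1)*(z + 2)^3*(z + 1)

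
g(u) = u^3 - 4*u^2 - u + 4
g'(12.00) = 335.00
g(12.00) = 1144.00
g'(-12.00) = 527.00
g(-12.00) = -2288.00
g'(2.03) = -4.88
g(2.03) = -6.15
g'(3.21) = 4.23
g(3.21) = -7.35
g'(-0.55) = 4.31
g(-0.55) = 3.17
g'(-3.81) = 73.03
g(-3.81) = -105.56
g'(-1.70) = 21.27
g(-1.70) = -10.77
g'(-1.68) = 20.91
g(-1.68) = -10.35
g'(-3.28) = 57.52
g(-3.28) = -71.04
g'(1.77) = -5.76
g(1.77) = -4.76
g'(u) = 3*u^2 - 8*u - 1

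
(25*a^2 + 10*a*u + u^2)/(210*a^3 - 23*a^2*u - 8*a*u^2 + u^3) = (5*a + u)/(42*a^2 - 13*a*u + u^2)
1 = 1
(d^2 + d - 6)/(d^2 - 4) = (d + 3)/(d + 2)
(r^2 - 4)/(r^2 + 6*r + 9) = (r^2 - 4)/(r^2 + 6*r + 9)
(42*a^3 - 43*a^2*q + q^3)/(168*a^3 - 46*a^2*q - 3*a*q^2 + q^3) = (-a + q)/(-4*a + q)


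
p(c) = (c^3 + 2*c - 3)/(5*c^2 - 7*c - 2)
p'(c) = (7 - 10*c)*(c^3 + 2*c - 3)/(5*c^2 - 7*c - 2)^2 + (3*c^2 + 2)/(5*c^2 - 7*c - 2) = (5*c^4 - 14*c^3 - 16*c^2 + 30*c - 25)/(25*c^4 - 70*c^3 + 29*c^2 + 28*c + 4)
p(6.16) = 1.68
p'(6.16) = 0.17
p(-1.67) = -0.47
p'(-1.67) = -0.03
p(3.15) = 1.35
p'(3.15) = -0.05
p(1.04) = -0.05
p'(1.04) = -1.40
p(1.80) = 4.02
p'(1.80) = -20.31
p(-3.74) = -0.67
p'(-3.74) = 0.15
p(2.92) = 1.37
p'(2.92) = -0.14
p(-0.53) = -1.35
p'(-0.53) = -4.42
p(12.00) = 2.76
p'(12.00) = 0.19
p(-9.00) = -1.61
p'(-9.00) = 0.19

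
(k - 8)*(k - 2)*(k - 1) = k^3 - 11*k^2 + 26*k - 16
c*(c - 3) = c^2 - 3*c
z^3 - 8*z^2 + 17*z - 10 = (z - 5)*(z - 2)*(z - 1)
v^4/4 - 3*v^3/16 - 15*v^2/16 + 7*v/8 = v*(v/4 + 1/2)*(v - 7/4)*(v - 1)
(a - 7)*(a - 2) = a^2 - 9*a + 14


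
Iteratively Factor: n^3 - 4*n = (n)*(n^2 - 4) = n*(n - 2)*(n + 2)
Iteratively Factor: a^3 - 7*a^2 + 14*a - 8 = (a - 4)*(a^2 - 3*a + 2) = (a - 4)*(a - 2)*(a - 1)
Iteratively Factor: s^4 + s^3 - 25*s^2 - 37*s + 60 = (s + 4)*(s^3 - 3*s^2 - 13*s + 15) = (s - 1)*(s + 4)*(s^2 - 2*s - 15) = (s - 1)*(s + 3)*(s + 4)*(s - 5)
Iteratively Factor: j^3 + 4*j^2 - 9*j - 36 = (j + 4)*(j^2 - 9) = (j - 3)*(j + 4)*(j + 3)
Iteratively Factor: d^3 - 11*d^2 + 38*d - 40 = (d - 5)*(d^2 - 6*d + 8) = (d - 5)*(d - 4)*(d - 2)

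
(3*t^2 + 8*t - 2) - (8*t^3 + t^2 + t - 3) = -8*t^3 + 2*t^2 + 7*t + 1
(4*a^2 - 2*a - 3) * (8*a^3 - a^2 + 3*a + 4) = 32*a^5 - 20*a^4 - 10*a^3 + 13*a^2 - 17*a - 12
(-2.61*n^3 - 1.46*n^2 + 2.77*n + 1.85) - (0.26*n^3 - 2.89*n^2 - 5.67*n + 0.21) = -2.87*n^3 + 1.43*n^2 + 8.44*n + 1.64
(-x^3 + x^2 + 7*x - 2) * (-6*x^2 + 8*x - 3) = 6*x^5 - 14*x^4 - 31*x^3 + 65*x^2 - 37*x + 6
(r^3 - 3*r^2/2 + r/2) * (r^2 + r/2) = r^5 - r^4 - r^3/4 + r^2/4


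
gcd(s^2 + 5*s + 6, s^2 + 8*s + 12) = s + 2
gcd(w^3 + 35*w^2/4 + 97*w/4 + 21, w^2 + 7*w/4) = w + 7/4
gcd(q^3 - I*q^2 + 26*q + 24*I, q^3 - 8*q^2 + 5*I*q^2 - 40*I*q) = 1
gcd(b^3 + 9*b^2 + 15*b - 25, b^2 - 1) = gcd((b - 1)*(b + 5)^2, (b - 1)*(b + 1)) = b - 1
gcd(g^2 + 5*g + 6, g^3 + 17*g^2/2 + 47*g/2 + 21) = g^2 + 5*g + 6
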